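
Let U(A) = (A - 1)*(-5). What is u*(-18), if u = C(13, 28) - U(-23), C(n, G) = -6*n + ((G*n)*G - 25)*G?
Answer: -5120604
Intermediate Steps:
C(n, G) = -6*n + G*(-25 + n*G²) (C(n, G) = -6*n + (n*G² - 25)*G = -6*n + (-25 + n*G²)*G = -6*n + G*(-25 + n*G²))
U(A) = 5 - 5*A (U(A) = (-1 + A)*(-5) = 5 - 5*A)
u = 284478 (u = (-25*28 - 6*13 + 13*28³) - (5 - 5*(-23)) = (-700 - 78 + 13*21952) - (5 + 115) = (-700 - 78 + 285376) - 1*120 = 284598 - 120 = 284478)
u*(-18) = 284478*(-18) = -5120604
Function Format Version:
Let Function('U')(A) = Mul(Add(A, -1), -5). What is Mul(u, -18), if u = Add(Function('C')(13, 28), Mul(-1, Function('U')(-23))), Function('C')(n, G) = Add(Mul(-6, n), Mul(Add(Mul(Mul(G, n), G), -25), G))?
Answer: -5120604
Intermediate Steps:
Function('C')(n, G) = Add(Mul(-6, n), Mul(G, Add(-25, Mul(n, Pow(G, 2))))) (Function('C')(n, G) = Add(Mul(-6, n), Mul(Add(Mul(n, Pow(G, 2)), -25), G)) = Add(Mul(-6, n), Mul(Add(-25, Mul(n, Pow(G, 2))), G)) = Add(Mul(-6, n), Mul(G, Add(-25, Mul(n, Pow(G, 2))))))
Function('U')(A) = Add(5, Mul(-5, A)) (Function('U')(A) = Mul(Add(-1, A), -5) = Add(5, Mul(-5, A)))
u = 284478 (u = Add(Add(Mul(-25, 28), Mul(-6, 13), Mul(13, Pow(28, 3))), Mul(-1, Add(5, Mul(-5, -23)))) = Add(Add(-700, -78, Mul(13, 21952)), Mul(-1, Add(5, 115))) = Add(Add(-700, -78, 285376), Mul(-1, 120)) = Add(284598, -120) = 284478)
Mul(u, -18) = Mul(284478, -18) = -5120604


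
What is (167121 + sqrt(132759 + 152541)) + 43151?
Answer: 210272 + 30*sqrt(317) ≈ 2.1081e+5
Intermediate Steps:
(167121 + sqrt(132759 + 152541)) + 43151 = (167121 + sqrt(285300)) + 43151 = (167121 + 30*sqrt(317)) + 43151 = 210272 + 30*sqrt(317)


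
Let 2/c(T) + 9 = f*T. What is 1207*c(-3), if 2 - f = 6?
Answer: 2414/3 ≈ 804.67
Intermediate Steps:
f = -4 (f = 2 - 1*6 = 2 - 6 = -4)
c(T) = 2/(-9 - 4*T)
1207*c(-3) = 1207*(2/(-9 - 4*(-3))) = 1207*(2/(-9 + 12)) = 1207*(2/3) = 1207*(2*(⅓)) = 1207*(⅔) = 2414/3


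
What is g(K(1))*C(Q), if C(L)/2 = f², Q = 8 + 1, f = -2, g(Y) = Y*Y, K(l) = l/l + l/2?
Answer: 18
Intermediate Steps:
K(l) = 1 + l/2 (K(l) = 1 + l*(½) = 1 + l/2)
g(Y) = Y²
Q = 9
C(L) = 8 (C(L) = 2*(-2)² = 2*4 = 8)
g(K(1))*C(Q) = (1 + (½)*1)²*8 = (1 + ½)²*8 = (3/2)²*8 = (9/4)*8 = 18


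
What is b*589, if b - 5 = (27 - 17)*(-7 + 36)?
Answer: 173755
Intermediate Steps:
b = 295 (b = 5 + (27 - 17)*(-7 + 36) = 5 + 10*29 = 5 + 290 = 295)
b*589 = 295*589 = 173755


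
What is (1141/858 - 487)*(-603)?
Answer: 83757705/286 ≈ 2.9286e+5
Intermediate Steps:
(1141/858 - 487)*(-603) = -416705/858*(-603) = 83757705/286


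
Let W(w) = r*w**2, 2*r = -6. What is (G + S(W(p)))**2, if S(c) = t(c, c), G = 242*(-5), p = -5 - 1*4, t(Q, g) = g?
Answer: 2111209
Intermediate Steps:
r = -3 (r = (1/2)*(-6) = -3)
p = -9 (p = -5 - 4 = -9)
W(w) = -3*w**2
G = -1210
S(c) = c
(G + S(W(p)))**2 = (-1210 - 3*(-9)**2)**2 = (-1210 - 3*81)**2 = (-1210 - 243)**2 = (-1453)**2 = 2111209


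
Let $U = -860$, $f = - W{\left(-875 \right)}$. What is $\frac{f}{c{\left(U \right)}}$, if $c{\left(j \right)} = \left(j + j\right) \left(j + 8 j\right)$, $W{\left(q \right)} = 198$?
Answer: $- \frac{11}{739600} \approx -1.4873 \cdot 10^{-5}$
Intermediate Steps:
$f = -198$ ($f = \left(-1\right) 198 = -198$)
$c{\left(j \right)} = 18 j^{2}$ ($c{\left(j \right)} = 2 j 9 j = 18 j^{2}$)
$\frac{f}{c{\left(U \right)}} = - \frac{198}{18 \left(-860\right)^{2}} = - \frac{198}{18 \cdot 739600} = - \frac{198}{13312800} = \left(-198\right) \frac{1}{13312800} = - \frac{11}{739600}$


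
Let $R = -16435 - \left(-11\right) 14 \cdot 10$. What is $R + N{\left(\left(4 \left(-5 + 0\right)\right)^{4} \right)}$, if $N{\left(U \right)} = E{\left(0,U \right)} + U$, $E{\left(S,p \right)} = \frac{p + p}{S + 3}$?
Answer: $\frac{755315}{3} \approx 2.5177 \cdot 10^{5}$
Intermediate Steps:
$E{\left(S,p \right)} = \frac{2 p}{3 + S}$
$R = -14895$ ($R = -16435 - \left(-154\right) 10 = -16435 - -1540 = -16435 + 1540 = -14895$)
$N{\left(U \right)} = \frac{5 U}{3}$ ($N{\left(U \right)} = \frac{2 U}{3 + 0} + U = \frac{2 U}{3} + U = \frac{5 U}{3}$)
$R + N{\left(\left(4 \left(-5 + 0\right)\right)^{4} \right)} = -14895 + \frac{5 \left(4 \left(-5 + 0\right)\right)^{4}}{3} = -14895 + \frac{5 \left(4 \left(-5\right)\right)^{4}}{3} = -14895 + \frac{5 \left(-20\right)^{4}}{3} = -14895 + \frac{5}{3} \cdot 160000 = -14895 + \frac{800000}{3} = \frac{755315}{3}$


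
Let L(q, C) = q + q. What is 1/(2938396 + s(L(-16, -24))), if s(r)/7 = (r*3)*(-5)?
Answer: 1/2941756 ≈ 3.3993e-7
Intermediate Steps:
L(q, C) = 2*q
s(r) = -105*r (s(r) = 7*((r*3)*(-5)) = 7*((3*r)*(-5)) = 7*(-15*r) = -105*r)
1/(2938396 + s(L(-16, -24))) = 1/(2938396 - 210*(-16)) = 1/(2938396 - 105*(-32)) = 1/(2938396 + 3360) = 1/2941756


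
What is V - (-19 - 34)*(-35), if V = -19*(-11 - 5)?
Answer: -1551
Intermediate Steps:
V = 304 (V = -19*(-16) = 304)
V - (-19 - 34)*(-35) = 304 - (-19 - 34)*(-35) = 304 - (-53)*(-35) = 304 - 1*1855 = 304 - 1855 = -1551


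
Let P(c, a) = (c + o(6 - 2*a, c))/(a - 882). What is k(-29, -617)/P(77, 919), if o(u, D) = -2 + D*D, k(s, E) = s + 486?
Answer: 16909/6004 ≈ 2.8163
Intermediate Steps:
k(s, E) = 486 + s
o(u, D) = -2 + D**2
P(c, a) = (-2 + c + c**2)/(-882 + a) (P(c, a) = (c + (-2 + c**2))/(a - 882) = (-2 + c + c**2)/(-882 + a))
k(-29, -617)/P(77, 919) = (486 - 29)/(((-2 + 77 + 77**2)/(-882 + 919))) = 457/(((-2 + 77 + 5929)/37)) = 457/(((1/37)*6004)) = 457/(6004/37) = 457*(37/6004) = 16909/6004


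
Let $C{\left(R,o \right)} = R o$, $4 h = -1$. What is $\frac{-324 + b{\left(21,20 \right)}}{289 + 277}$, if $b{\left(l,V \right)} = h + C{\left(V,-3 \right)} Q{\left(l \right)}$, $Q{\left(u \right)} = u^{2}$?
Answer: $- \frac{107137}{2264} \approx -47.322$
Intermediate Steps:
$h = - \frac{1}{4}$ ($h = \frac{1}{4} \left(-1\right) = - \frac{1}{4} \approx -0.25$)
$b{\left(l,V \right)} = - \frac{1}{4} - 3 V l^{2}$ ($b{\left(l,V \right)} = - \frac{1}{4} + V \left(-3\right) l^{2} = - \frac{1}{4} + - 3 V l^{2} = - \frac{1}{4} - 3 V l^{2}$)
$\frac{-324 + b{\left(21,20 \right)}}{289 + 277} = \frac{-324 - \left(\frac{1}{4} + 60 \cdot 21^{2}\right)}{289 + 277} = \frac{-324 - \left(\frac{1}{4} + 60 \cdot 441\right)}{566} = \left(-324 - \frac{105841}{4}\right) \frac{1}{566} = \left(- \frac{107137}{4}\right) \frac{1}{566} = - \frac{107137}{2264}$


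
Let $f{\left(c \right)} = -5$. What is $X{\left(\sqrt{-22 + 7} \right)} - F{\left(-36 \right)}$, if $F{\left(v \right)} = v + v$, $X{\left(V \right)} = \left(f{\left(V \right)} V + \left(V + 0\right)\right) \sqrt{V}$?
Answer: $72 - 4 \cdot 15^{\frac{3}{4}} i^{\frac{3}{2}} \approx 93.558 - 21.558 i$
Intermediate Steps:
$X{\left(V \right)} = - 4 V^{\frac{3}{2}}$ ($X{\left(V \right)} = \left(- 5 V + \left(V + 0\right)\right) \sqrt{V} = \left(- 5 V + V\right) \sqrt{V} = - 4 V \sqrt{V} = - 4 V^{\frac{3}{2}}$)
$F{\left(v \right)} = 2 v$
$X{\left(\sqrt{-22 + 7} \right)} - F{\left(-36 \right)} = - 4 \left(\sqrt{-22 + 7}\right)^{\frac{3}{2}} - 2 \left(-36\right) = - 4 \left(\sqrt{-15}\right)^{\frac{3}{2}} - -72 = - 4 \left(i \sqrt{15}\right)^{\frac{3}{2}} + 72 = - 4 \cdot 15^{\frac{3}{4}} i^{\frac{3}{2}} + 72 = 72 - 4 \cdot 15^{\frac{3}{4}} i^{\frac{3}{2}}$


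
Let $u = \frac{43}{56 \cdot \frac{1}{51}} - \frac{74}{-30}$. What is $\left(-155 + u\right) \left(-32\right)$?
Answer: $\frac{380932}{105} \approx 3627.9$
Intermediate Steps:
$u = \frac{34967}{840}$ ($u = \frac{43}{56 \cdot \frac{1}{51}} - - \frac{37}{15} = \frac{43}{\frac{56}{51}} + \frac{37}{15} = 43 \cdot \frac{51}{56} + \frac{37}{15} = \frac{2193}{56} + \frac{37}{15} = \frac{34967}{840} \approx 41.627$)
$\left(-155 + u\right) \left(-32\right) = \left(-155 + \frac{34967}{840}\right) \left(-32\right) = \left(- \frac{95233}{840}\right) \left(-32\right) = \frac{380932}{105}$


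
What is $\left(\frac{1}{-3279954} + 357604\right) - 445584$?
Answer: $- \frac{288570352921}{3279954} \approx -87980.0$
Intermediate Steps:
$\left(\frac{1}{-3279954} + 357604\right) - 445584 = \left(- \frac{1}{3279954} + 357604\right) + \left(-1350001 + 904417\right) = \frac{1172924670215}{3279954} - 445584 = - \frac{288570352921}{3279954}$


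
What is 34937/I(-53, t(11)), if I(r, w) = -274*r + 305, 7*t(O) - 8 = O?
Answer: 34937/14827 ≈ 2.3563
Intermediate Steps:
t(O) = 8/7 + O/7
I(r, w) = 305 - 274*r
34937/I(-53, t(11)) = 34937/(305 - 274*(-53)) = 34937/(305 + 14522) = 34937/14827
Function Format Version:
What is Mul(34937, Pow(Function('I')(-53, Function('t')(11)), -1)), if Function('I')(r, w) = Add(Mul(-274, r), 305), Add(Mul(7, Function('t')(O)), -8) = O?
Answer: Rational(34937, 14827) ≈ 2.3563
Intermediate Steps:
Function('t')(O) = Add(Rational(8, 7), Mul(Rational(1, 7), O))
Function('I')(r, w) = Add(305, Mul(-274, r))
Mul(34937, Pow(Function('I')(-53, Function('t')(11)), -1)) = Mul(34937, Pow(Add(305, Mul(-274, -53)), -1)) = Mul(34937, Pow(Add(305, 14522), -1)) = Mul(34937, Pow(14827, -1)) = Mul(34937, Rational(1, 14827)) = Rational(34937, 14827)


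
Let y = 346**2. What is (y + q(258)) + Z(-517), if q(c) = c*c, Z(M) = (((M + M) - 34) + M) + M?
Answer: 184178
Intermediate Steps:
y = 119716
Z(M) = -34 + 4*M (Z(M) = ((2*M - 34) + M) + M = ((-34 + 2*M) + M) + M = (-34 + 3*M) + M = -34 + 4*M)
q(c) = c**2
(y + q(258)) + Z(-517) = (119716 + 258**2) + (-34 + 4*(-517)) = (119716 + 66564) + (-34 - 2068) = 186280 - 2102 = 184178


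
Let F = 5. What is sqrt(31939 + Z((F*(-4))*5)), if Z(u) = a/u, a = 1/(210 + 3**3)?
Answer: sqrt(179398168863)/2370 ≈ 178.71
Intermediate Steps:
a = 1/237 (a = 1/(210 + 27) = 1/237 ≈ 0.0042194)
Z(u) = 1/(237*u)
sqrt(31939 + Z((F*(-4))*5)) = sqrt(31939 + 1/(237*(((5*(-4))*5)))) = sqrt(31939 + 1/(237*((-20*5)))) = sqrt(31939 + (1/237)/(-100)) = sqrt(31939 + (1/237)*(-1/100)) = sqrt(31939 - 1/23700) = sqrt(756954299/23700) = sqrt(179398168863)/2370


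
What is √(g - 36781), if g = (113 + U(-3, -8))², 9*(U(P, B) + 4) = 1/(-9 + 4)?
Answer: I*√50432309/45 ≈ 157.81*I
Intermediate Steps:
U(P, B) = -181/45 (U(P, B) = -4 + 1/(9*(-9 + 4)) = -4 + (⅑)/(-5) = -4 + (⅑)*(-⅕) = -4 - 1/45 = -181/45)
g = 24049216/2025 (g = (113 - 181/45)² = (4904/45)² = 24049216/2025 ≈ 11876.)
√(g - 36781) = √(24049216/2025 - 36781) = √(-50432309/2025) = I*√50432309/45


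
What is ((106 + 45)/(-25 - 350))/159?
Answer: -151/59625 ≈ -0.0025325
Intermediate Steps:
((106 + 45)/(-25 - 350))/159 = (151/(-375))*(1/159) = (151*(-1/375))*(1/159) = -151/375*1/159 = -151/59625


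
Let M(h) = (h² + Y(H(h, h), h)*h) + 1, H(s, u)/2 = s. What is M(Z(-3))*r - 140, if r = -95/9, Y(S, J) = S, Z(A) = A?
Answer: -3920/9 ≈ -435.56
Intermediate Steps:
H(s, u) = 2*s
r = -95/9 (r = -95*⅑ = -95/9 ≈ -10.556)
M(h) = 1 + 3*h² (M(h) = (h² + (2*h)*h) + 1 = (h² + 2*h²) + 1 = 3*h² + 1 = 1 + 3*h²)
M(Z(-3))*r - 140 = (1 + 3*(-3)²)*(-95/9) - 140 = (1 + 3*9)*(-95/9) - 140 = (1 + 27)*(-95/9) - 140 = 28*(-95/9) - 140 = -2660/9 - 140 = -3920/9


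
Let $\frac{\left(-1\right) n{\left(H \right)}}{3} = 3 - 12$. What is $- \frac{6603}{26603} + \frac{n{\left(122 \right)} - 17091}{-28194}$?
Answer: $\frac{1206255}{3378581} \approx 0.35703$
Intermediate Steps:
$n{\left(H \right)} = 27$ ($n{\left(H \right)} = - 3 \left(3 - 12\right) = \left(-3\right) \left(-9\right) = 27$)
$- \frac{6603}{26603} + \frac{n{\left(122 \right)} - 17091}{-28194} = - \frac{6603}{26603} + \frac{27 - 17091}{-28194} = \left(-6603\right) \frac{1}{26603} - - \frac{2844}{4699} = - \frac{6603}{26603} + \frac{2844}{4699} = \frac{1206255}{3378581}$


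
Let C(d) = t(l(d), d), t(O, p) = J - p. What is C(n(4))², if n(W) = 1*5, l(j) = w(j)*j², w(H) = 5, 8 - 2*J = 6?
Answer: 16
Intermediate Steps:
J = 1 (J = 4 - ½*6 = 4 - 3 = 1)
l(j) = 5*j²
t(O, p) = 1 - p
n(W) = 5
C(d) = 1 - d
C(n(4))² = (1 - 1*5)² = (1 - 5)² = (-4)² = 16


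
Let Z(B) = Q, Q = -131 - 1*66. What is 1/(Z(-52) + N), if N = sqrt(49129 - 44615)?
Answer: -197/34295 - sqrt(4514)/34295 ≈ -0.0077033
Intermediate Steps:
Q = -197 (Q = -131 - 66 = -197)
Z(B) = -197
N = sqrt(4514) ≈ 67.186
1/(Z(-52) + N) = 1/(-197 + sqrt(4514))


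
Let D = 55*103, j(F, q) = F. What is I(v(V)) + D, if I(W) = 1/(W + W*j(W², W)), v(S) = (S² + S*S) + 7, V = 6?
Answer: 2793513471/493118 ≈ 5665.0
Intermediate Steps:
D = 5665
v(S) = 7 + 2*S² (v(S) = (S² + S²) + 7 = 2*S² + 7 = 7 + 2*S²)
I(W) = 1/(W + W³) (I(W) = 1/(W + W*W²) = 1/(W + W³))
I(v(V)) + D = 1/((7 + 2*6²) + (7 + 2*6²)³) + 5665 = 1/((7 + 2*36) + (7 + 2*36)³) + 5665 = 1/((7 + 72) + (7 + 72)³) + 5665 = 1/(79 + 79³) + 5665 = 1/(79 + 493039) + 5665 = 1/493118 + 5665 = 2793513471/493118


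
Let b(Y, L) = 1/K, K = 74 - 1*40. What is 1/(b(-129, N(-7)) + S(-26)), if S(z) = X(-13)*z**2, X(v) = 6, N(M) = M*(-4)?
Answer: 34/137905 ≈ 0.00024655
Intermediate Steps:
N(M) = -4*M
K = 34 (K = 74 - 40 = 34)
b(Y, L) = 1/34
S(z) = 6*z**2
1/(b(-129, N(-7)) + S(-26)) = 1/(1/34 + 6*(-26)**2) = 1/(1/34 + 6*676) = 1/(1/34 + 4056) = 1/(137905/34) = 34/137905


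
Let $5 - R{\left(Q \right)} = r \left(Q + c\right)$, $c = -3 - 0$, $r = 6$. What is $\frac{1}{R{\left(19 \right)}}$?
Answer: $- \frac{1}{91} \approx -0.010989$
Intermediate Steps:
$c = -3$ ($c = -3 + 0 = -3$)
$R{\left(Q \right)} = 23 - 6 Q$ ($R{\left(Q \right)} = 5 - 6 \left(Q - 3\right) = 5 - 6 \left(-3 + Q\right) = 5 - \left(-18 + 6 Q\right) = 23 - 6 Q$)
$\frac{1}{R{\left(19 \right)}} = \frac{1}{23 - 114} = \frac{1}{-91} = - \frac{1}{91}$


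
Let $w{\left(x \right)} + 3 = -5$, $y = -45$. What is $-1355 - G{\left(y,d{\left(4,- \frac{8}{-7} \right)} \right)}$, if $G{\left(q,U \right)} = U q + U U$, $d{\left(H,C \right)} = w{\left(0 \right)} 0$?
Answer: $-1355$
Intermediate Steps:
$w{\left(x \right)} = -8$ ($w{\left(x \right)} = -3 - 5 = -8$)
$d{\left(H,C \right)} = 0$ ($d{\left(H,C \right)} = \left(-8\right) 0 = 0$)
$G{\left(q,U \right)} = U^{2} + U q$ ($G{\left(q,U \right)} = U q + U^{2} = U^{2} + U q$)
$-1355 - G{\left(y,d{\left(4,- \frac{8}{-7} \right)} \right)} = -1355 - 0 \left(0 - 45\right) = -1355 - 0 \left(-45\right) = -1355 - 0 = -1355 + 0 = -1355$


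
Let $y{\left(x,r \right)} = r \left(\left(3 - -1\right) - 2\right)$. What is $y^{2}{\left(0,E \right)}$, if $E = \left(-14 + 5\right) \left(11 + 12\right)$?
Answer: $171396$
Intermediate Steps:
$E = -207$ ($E = \left(-9\right) 23 = -207$)
$y{\left(x,r \right)} = 2 r$ ($y{\left(x,r \right)} = r \left(\left(3 + 1\right) - 2\right) = r \left(4 - 2\right) = r 2 = 2 r$)
$y^{2}{\left(0,E \right)} = \left(2 \left(-207\right)\right)^{2} = \left(-414\right)^{2} = 171396$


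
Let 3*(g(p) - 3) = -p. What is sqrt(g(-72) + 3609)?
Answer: 6*sqrt(101) ≈ 60.299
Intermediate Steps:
g(p) = 3 - p/3 (g(p) = 3 + (-p)/3 = 3 - p/3)
sqrt(g(-72) + 3609) = sqrt((3 - 1/3*(-72)) + 3609) = sqrt((3 + 24) + 3609) = sqrt(27 + 3609) = sqrt(3636) = 6*sqrt(101)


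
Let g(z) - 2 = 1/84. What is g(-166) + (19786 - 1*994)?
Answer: 1578697/84 ≈ 18794.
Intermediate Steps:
g(z) = 169/84 (g(z) = 2 + 1/84 = 169/84)
g(-166) + (19786 - 1*994) = 169/84 + (19786 - 1*994) = 169/84 + (19786 - 994) = 169/84 + 18792 = 1578697/84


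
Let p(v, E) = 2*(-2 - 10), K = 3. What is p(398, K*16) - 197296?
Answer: -197320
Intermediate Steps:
p(v, E) = -24 (p(v, E) = 2*(-12) = -24)
p(398, K*16) - 197296 = -24 - 197296 = -197320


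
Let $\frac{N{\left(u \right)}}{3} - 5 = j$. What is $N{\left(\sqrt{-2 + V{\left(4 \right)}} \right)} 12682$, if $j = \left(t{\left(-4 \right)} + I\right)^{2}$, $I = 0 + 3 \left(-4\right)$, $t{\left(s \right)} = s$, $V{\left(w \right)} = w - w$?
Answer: $9930006$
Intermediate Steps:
$V{\left(w \right)} = 0$
$I = -12$ ($I = 0 - 12 = -12$)
$j = 256$ ($j = \left(-4 - 12\right)^{2} = \left(-16\right)^{2} = 256$)
$N{\left(u \right)} = 783$ ($N{\left(u \right)} = 15 + 3 \cdot 256 = 15 + 768 = 783$)
$N{\left(\sqrt{-2 + V{\left(4 \right)}} \right)} 12682 = 783 \cdot 12682 = 9930006$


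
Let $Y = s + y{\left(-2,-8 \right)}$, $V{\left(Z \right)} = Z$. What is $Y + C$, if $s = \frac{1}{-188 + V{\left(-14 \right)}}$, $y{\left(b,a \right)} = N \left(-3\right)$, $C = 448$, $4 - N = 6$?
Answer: $\frac{91707}{202} \approx 454.0$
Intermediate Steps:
$N = -2$ ($N = 4 - 6 = -2$)
$y{\left(b,a \right)} = 6$ ($y{\left(b,a \right)} = \left(-2\right) \left(-3\right) = 6$)
$s = - \frac{1}{202}$ ($s = \frac{1}{-188 - 14} = \frac{1}{-202} = - \frac{1}{202} \approx -0.0049505$)
$Y = \frac{1211}{202}$ ($Y = - \frac{1}{202} + 6 = \frac{1211}{202} \approx 5.995$)
$Y + C = \frac{1211}{202} + 448 = \frac{91707}{202}$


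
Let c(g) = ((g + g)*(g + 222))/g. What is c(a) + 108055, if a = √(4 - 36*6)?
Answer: 108499 + 4*I*√53 ≈ 1.085e+5 + 29.12*I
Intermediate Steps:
a = 2*I*√53 (a = √(4 - 1*216) = √(4 - 216) = √(-212) = 2*I*√53 ≈ 14.56*I)
c(g) = 444 + 2*g (c(g) = ((2*g)*(222 + g))/g = (2*g*(222 + g))/g = 444 + 2*g)
c(a) + 108055 = (444 + 2*(2*I*√53)) + 108055 = (444 + 4*I*√53) + 108055 = 108499 + 4*I*√53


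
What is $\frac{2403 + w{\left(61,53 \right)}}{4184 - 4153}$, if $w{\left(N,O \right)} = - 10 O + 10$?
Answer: $\frac{1883}{31} \approx 60.742$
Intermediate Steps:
$w{\left(N,O \right)} = 10 - 10 O$
$\frac{2403 + w{\left(61,53 \right)}}{4184 - 4153} = \frac{2403 + \left(10 - 530\right)}{4184 - 4153} = \frac{2403 + \left(10 - 530\right)}{31} = \left(2403 - 520\right) \frac{1}{31} = 1883 \cdot \frac{1}{31} = \frac{1883}{31}$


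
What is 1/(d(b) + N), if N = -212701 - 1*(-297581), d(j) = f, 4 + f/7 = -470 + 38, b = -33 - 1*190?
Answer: 1/81828 ≈ 1.2221e-5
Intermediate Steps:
b = -223 (b = -33 - 190 = -223)
f = -3052 (f = -28 + 7*(-470 + 38) = -28 + 7*(-432) = -28 - 3024 = -3052)
d(j) = -3052
N = 84880 (N = -212701 + 297581 = 84880)
1/(d(b) + N) = 1/(-3052 + 84880) = 1/81828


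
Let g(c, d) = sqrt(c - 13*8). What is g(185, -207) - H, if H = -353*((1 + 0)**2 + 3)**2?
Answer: 5657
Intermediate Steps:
H = -5648 (H = -353*(1**2 + 3)**2 = -353*(1 + 3)**2 = -353*4**2 = -353*16 = -5648)
g(c, d) = sqrt(-104 + c) (g(c, d) = sqrt(c - 104) = sqrt(-104 + c))
g(185, -207) - H = sqrt(-104 + 185) - 1*(-5648) = sqrt(81) + 5648 = 9 + 5648 = 5657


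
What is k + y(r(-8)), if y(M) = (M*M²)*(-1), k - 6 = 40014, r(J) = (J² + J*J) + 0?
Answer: -2057132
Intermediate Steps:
r(J) = 2*J² (r(J) = (J² + J²) + 0 = 2*J² + 0 = 2*J²)
k = 40020 (k = 6 + 40014 = 40020)
y(M) = -M³ (y(M) = M³*(-1) = -M³)
k + y(r(-8)) = 40020 - (2*(-8)²)³ = 40020 - (2*64)³ = 40020 - 1*128³ = 40020 - 1*2097152 = 40020 - 2097152 = -2057132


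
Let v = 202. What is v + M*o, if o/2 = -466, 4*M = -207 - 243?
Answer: 105052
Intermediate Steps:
M = -225/2 (M = (-207 - 243)/4 = (¼)*(-450) = -225/2 ≈ -112.50)
o = -932 (o = 2*(-466) = -932)
v + M*o = 202 - 225/2*(-932) = 202 + 104850 = 105052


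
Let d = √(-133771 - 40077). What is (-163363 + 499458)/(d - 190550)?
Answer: -32021451125/18154738174 - 336095*I*√43462/18154738174 ≈ -1.7638 - 0.0038595*I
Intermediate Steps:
d = 2*I*√43462 (d = √(-173848) = 2*I*√43462 ≈ 416.95*I)
(-163363 + 499458)/(d - 190550) = (-163363 + 499458)/(2*I*√43462 - 190550) = 336095/(-190550 + 2*I*√43462)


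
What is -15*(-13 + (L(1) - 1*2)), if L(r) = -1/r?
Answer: 240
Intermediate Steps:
-15*(-13 + (L(1) - 1*2)) = -15*(-13 + (-1/1 - 1*2)) = -15*(-13 + (-1*1 - 2)) = -15*(-13 + (-1 - 2)) = -15*(-13 - 3) = -15*(-16) = 240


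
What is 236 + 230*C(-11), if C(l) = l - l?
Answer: 236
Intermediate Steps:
C(l) = 0
236 + 230*C(-11) = 236 + 230*0 = 236 + 0 = 236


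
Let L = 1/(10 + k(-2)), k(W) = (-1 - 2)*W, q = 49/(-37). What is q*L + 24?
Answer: 14159/592 ≈ 23.917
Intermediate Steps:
q = -49/37 (q = 49*(-1/37) = -49/37 ≈ -1.3243)
k(W) = -3*W
L = 1/16 (L = 1/(10 - 3*(-2)) = 1/(10 + 6) = 1/16 ≈ 0.062500)
q*L + 24 = -49/37*1/16 + 24 = -49/592 + 24 = 14159/592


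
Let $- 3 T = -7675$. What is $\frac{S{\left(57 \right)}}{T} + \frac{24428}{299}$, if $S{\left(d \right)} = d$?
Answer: $\frac{187536029}{2294825} \approx 81.721$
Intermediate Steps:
$T = \frac{7675}{3}$ ($T = \left(- \frac{1}{3}\right) \left(-7675\right) = \frac{7675}{3} \approx 2558.3$)
$\frac{S{\left(57 \right)}}{T} + \frac{24428}{299} = \frac{57}{\frac{7675}{3}} + \frac{24428}{299} = 57 \cdot \frac{3}{7675} + 24428 \cdot \frac{1}{299} = \frac{171}{7675} + \frac{24428}{299} = \frac{187536029}{2294825}$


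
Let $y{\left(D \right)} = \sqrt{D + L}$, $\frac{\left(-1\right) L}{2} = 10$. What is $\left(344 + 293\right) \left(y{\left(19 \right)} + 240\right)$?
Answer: $152880 + 637 i \approx 1.5288 \cdot 10^{5} + 637.0 i$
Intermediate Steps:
$L = -20$ ($L = \left(-2\right) 10 = -20$)
$y{\left(D \right)} = \sqrt{-20 + D}$ ($y{\left(D \right)} = \sqrt{D - 20} = \sqrt{-20 + D}$)
$\left(344 + 293\right) \left(y{\left(19 \right)} + 240\right) = \left(344 + 293\right) \left(\sqrt{-20 + 19} + 240\right) = 637 \left(\sqrt{-1} + 240\right) = 637 \left(i + 240\right) = 637 \left(240 + i\right) = 152880 + 637 i$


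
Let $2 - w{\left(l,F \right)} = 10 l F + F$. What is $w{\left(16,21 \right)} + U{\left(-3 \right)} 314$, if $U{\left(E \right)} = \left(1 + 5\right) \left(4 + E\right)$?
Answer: $-1495$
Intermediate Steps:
$U{\left(E \right)} = 24 + 6 E$ ($U{\left(E \right)} = 6 \left(4 + E\right) = 24 + 6 E$)
$w{\left(l,F \right)} = 2 - F - 10 F l$ ($w{\left(l,F \right)} = 2 - \left(10 l F + F\right) = 2 - \left(10 F l + F\right) = 2 - \left(F + 10 F l\right) = 2 - F - 10 F l$)
$w{\left(16,21 \right)} + U{\left(-3 \right)} 314 = \left(2 - 21 - 210 \cdot 16\right) + \left(24 + 6 \left(-3\right)\right) 314 = \left(2 - 21 - 3360\right) + \left(24 - 18\right) 314 = -3379 + 6 \cdot 314 = -3379 + 1884 = -1495$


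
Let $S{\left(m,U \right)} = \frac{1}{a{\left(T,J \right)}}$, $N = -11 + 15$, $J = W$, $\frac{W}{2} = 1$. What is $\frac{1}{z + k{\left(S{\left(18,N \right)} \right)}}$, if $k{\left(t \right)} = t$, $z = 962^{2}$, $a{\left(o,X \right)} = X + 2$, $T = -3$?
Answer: $\frac{4}{3701777} \approx 1.0806 \cdot 10^{-6}$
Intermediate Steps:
$W = 2$ ($W = 2 \cdot 1 = 2$)
$J = 2$
$N = 4$
$a{\left(o,X \right)} = 2 + X$
$z = 925444$
$S{\left(m,U \right)} = \frac{1}{4}$ ($S{\left(m,U \right)} = \frac{1}{2 + 2} = \frac{1}{4}$)
$\frac{1}{z + k{\left(S{\left(18,N \right)} \right)}} = \frac{1}{925444 + \frac{1}{4}} = \frac{1}{\frac{3701777}{4}} = \frac{4}{3701777}$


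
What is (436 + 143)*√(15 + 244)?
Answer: 579*√259 ≈ 9318.1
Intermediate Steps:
(436 + 143)*√(15 + 244) = 579*√259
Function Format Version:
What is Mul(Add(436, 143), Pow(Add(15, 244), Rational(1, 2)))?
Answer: Mul(579, Pow(259, Rational(1, 2))) ≈ 9318.1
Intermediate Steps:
Mul(Add(436, 143), Pow(Add(15, 244), Rational(1, 2))) = Mul(579, Pow(259, Rational(1, 2)))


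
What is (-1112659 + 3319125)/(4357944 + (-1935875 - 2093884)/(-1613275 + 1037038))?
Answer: 423815782814/837070868829 ≈ 0.50631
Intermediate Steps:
(-1112659 + 3319125)/(4357944 + (-1935875 - 2093884)/(-1613275 + 1037038)) = 2206466/(4357944 - 4029759/(-576237)) = 2206466/(4357944 - 4029759*(-1/576237)) = 2206466/(4357944 + 1343253/192079) = 2206466/(837070868829/192079) = 2206466*(192079/837070868829) = 423815782814/837070868829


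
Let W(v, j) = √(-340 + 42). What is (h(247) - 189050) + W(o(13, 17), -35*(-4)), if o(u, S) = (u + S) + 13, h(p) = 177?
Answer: -188873 + I*√298 ≈ -1.8887e+5 + 17.263*I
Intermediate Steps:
o(u, S) = 13 + S + u (o(u, S) = (S + u) + 13 = 13 + S + u)
W(v, j) = I*√298 (W(v, j) = √(-298) = I*√298)
(h(247) - 189050) + W(o(13, 17), -35*(-4)) = (177 - 189050) + I*√298 = -188873 + I*√298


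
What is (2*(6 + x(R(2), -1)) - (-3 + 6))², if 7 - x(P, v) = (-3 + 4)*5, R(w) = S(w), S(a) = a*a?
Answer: 169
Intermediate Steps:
S(a) = a²
R(w) = w²
x(P, v) = 2 (x(P, v) = 7 - (-3 + 4)*5 = 7 - 5 = 2)
(2*(6 + x(R(2), -1)) - (-3 + 6))² = (2*(6 + 2) - (-3 + 6))² = (2*8 - 1*3)² = (16 - 3)² = 13² = 169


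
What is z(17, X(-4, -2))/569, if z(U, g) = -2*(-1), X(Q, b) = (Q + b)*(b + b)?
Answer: 2/569 ≈ 0.0035149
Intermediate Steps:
X(Q, b) = 2*b*(Q + b) (X(Q, b) = (Q + b)*(2*b) = 2*b*(Q + b))
z(U, g) = 2
z(17, X(-4, -2))/569 = 2/569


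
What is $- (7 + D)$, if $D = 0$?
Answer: $-7$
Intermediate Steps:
$- (7 + D) = - (7 + 0) = \left(-1\right) 7 = -7$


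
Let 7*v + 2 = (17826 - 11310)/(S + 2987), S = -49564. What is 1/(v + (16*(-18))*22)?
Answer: -326039/2065882774 ≈ -0.00015782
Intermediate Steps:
v = -99670/326039 (v = -2/7 + ((17826 - 11310)/(-49564 + 2987))/7 = -2/7 + (6516/(-46577))/7 = -2/7 + (6516*(-1/46577))/7 = -2/7 + (⅐)*(-6516/46577) = -2/7 - 6516/326039 = -99670/326039 ≈ -0.30570)
1/(v + (16*(-18))*22) = 1/(-99670/326039 + (16*(-18))*22) = 1/(-99670/326039 - 288*22) = 1/(-99670/326039 - 6336) = 1/(-2065882774/326039) = -326039/2065882774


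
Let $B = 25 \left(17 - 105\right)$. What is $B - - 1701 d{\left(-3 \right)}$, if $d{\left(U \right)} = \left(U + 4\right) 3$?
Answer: $2903$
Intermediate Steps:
$d{\left(U \right)} = 12 + 3 U$ ($d{\left(U \right)} = \left(4 + U\right) 3 = 12 + 3 U$)
$B = -2200$ ($B = 25 \left(-88\right) = -2200$)
$B - - 1701 d{\left(-3 \right)} = -2200 - - 1701 \left(12 + 3 \left(-3\right)\right) = -2200 - - 1701 \left(12 - 9\right) = -2200 - \left(-1701\right) 3 = -2200 - -5103 = -2200 + 5103 = 2903$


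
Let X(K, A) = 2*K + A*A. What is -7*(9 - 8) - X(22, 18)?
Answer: -375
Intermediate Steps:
X(K, A) = A**2 + 2*K (X(K, A) = 2*K + A**2 = A**2 + 2*K)
-7*(9 - 8) - X(22, 18) = -7*(9 - 8) - (18**2 + 2*22) = -7*1 - (324 + 44) = -7 - 1*368 = -7 - 368 = -375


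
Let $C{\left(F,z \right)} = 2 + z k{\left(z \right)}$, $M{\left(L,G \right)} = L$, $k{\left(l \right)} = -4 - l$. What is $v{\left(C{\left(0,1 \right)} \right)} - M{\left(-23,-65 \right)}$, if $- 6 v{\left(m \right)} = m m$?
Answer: $\frac{43}{2} \approx 21.5$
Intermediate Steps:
$C{\left(F,z \right)} = 2 + z \left(-4 - z\right)$
$v{\left(m \right)} = - \frac{m^{2}}{6}$ ($v{\left(m \right)} = - \frac{m m}{6} = - \frac{m^{2}}{6}$)
$v{\left(C{\left(0,1 \right)} \right)} - M{\left(-23,-65 \right)} = - \frac{\left(2 - 1 \left(4 + 1\right)\right)^{2}}{6} - -23 = - \frac{\left(2 - 1 \cdot 5\right)^{2}}{6} + 23 = - \frac{\left(2 - 5\right)^{2}}{6} + 23 = - \frac{\left(-3\right)^{2}}{6} + 23 = \left(- \frac{1}{6}\right) 9 + 23 = - \frac{3}{2} + 23 = \frac{43}{2}$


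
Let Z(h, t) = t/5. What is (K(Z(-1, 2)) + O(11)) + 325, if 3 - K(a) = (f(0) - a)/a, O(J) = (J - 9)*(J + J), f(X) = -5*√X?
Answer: 373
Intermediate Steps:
Z(h, t) = t/5 (Z(h, t) = t*(⅕) = t/5)
O(J) = 2*J*(-9 + J) (O(J) = (-9 + J)*(2*J) = 2*J*(-9 + J))
K(a) = 4 (K(a) = 3 - (-5*√0 - a)/a = 3 - (-5*0 - a)/a = 3 - (0 - a)/a = 3 - (-a)/a = 3 - 1*(-1) = 3 + 1 = 4)
(K(Z(-1, 2)) + O(11)) + 325 = (4 + 2*11*(-9 + 11)) + 325 = (4 + 2*11*2) + 325 = (4 + 44) + 325 = 48 + 325 = 373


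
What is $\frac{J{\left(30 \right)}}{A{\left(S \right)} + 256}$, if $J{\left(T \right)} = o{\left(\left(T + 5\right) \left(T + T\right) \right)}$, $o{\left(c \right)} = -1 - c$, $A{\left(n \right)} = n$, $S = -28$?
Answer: $- \frac{2101}{228} \approx -9.2149$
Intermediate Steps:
$J{\left(T \right)} = -1 - 2 T \left(5 + T\right)$ ($J{\left(T \right)} = -1 - \left(T + 5\right) \left(T + T\right) = -1 - \left(5 + T\right) 2 T = -1 - 2 T \left(5 + T\right)$)
$\frac{J{\left(30 \right)}}{A{\left(S \right)} + 256} = \frac{-1 - 60 \left(5 + 30\right)}{-28 + 256} = \frac{-1 - 60 \cdot 35}{228} = \left(-1 - 2100\right) \frac{1}{228} = \left(-2101\right) \frac{1}{228} = - \frac{2101}{228}$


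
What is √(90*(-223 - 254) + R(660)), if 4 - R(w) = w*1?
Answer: I*√43586 ≈ 208.77*I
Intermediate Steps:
R(w) = 4 - w
√(90*(-223 - 254) + R(660)) = √(90*(-223 - 254) + (4 - 1*660)) = √(90*(-477) + (4 - 660)) = √(-42930 - 656) = √(-43586) = I*√43586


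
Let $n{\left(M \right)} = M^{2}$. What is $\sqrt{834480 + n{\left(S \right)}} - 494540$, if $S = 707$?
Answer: $-494540 + \sqrt{1334329} \approx -4.9339 \cdot 10^{5}$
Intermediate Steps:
$\sqrt{834480 + n{\left(S \right)}} - 494540 = \sqrt{834480 + 707^{2}} - 494540 = \sqrt{834480 + 499849} - 494540 = \sqrt{1334329} - 494540 = -494540 + \sqrt{1334329}$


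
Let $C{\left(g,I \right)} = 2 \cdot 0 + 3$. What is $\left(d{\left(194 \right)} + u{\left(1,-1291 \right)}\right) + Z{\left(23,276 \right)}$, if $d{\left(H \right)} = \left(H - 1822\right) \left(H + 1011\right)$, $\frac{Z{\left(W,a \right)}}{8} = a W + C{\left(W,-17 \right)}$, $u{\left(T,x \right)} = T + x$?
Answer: $-1912222$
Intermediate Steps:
$C{\left(g,I \right)} = 3$ ($C{\left(g,I \right)} = 0 + 3 = 3$)
$Z{\left(W,a \right)} = 24 + 8 W a$ ($Z{\left(W,a \right)} = 8 \left(a W + 3\right) = 8 \left(W a + 3\right) = 8 \left(3 + W a\right) = 24 + 8 W a$)
$d{\left(H \right)} = \left(-1822 + H\right) \left(1011 + H\right)$
$\left(d{\left(194 \right)} + u{\left(1,-1291 \right)}\right) + Z{\left(23,276 \right)} = \left(\left(-1842042 + 194^{2} - 157334\right) + \left(1 - 1291\right)\right) + \left(24 + 8 \cdot 23 \cdot 276\right) = \left(\left(-1842042 + 37636 - 157334\right) - 1290\right) + \left(24 + 50784\right) = \left(-1961740 - 1290\right) + 50808 = -1963030 + 50808 = -1912222$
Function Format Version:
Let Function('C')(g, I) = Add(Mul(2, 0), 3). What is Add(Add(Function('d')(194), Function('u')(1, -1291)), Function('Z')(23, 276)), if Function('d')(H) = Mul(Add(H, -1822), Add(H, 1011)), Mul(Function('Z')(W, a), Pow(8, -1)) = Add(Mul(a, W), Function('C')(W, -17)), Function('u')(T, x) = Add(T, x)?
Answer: -1912222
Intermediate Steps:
Function('C')(g, I) = 3 (Function('C')(g, I) = Add(0, 3) = 3)
Function('Z')(W, a) = Add(24, Mul(8, W, a)) (Function('Z')(W, a) = Mul(8, Add(Mul(a, W), 3)) = Mul(8, Add(Mul(W, a), 3)) = Mul(8, Add(3, Mul(W, a))) = Add(24, Mul(8, W, a)))
Function('d')(H) = Mul(Add(-1822, H), Add(1011, H))
Add(Add(Function('d')(194), Function('u')(1, -1291)), Function('Z')(23, 276)) = Add(Add(Add(-1842042, Pow(194, 2), Mul(-811, 194)), Add(1, -1291)), Add(24, Mul(8, 23, 276))) = Add(Add(Add(-1842042, 37636, -157334), -1290), Add(24, 50784)) = Add(Add(-1961740, -1290), 50808) = Add(-1963030, 50808) = -1912222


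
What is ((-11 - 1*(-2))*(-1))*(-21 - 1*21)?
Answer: -378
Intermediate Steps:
((-11 - 1*(-2))*(-1))*(-21 - 1*21) = ((-11 + 2)*(-1))*(-21 - 21) = -9*(-1)*(-42) = 9*(-42) = -378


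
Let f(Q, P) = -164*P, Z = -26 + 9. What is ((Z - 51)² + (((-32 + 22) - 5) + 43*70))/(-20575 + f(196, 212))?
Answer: -7619/55343 ≈ -0.13767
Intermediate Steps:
Z = -17
((Z - 51)² + (((-32 + 22) - 5) + 43*70))/(-20575 + f(196, 212)) = ((-17 - 51)² + (((-32 + 22) - 5) + 43*70))/(-20575 - 164*212) = ((-68)² + ((-10 - 5) + 3010))/(-20575 - 34768) = (4624 + (-15 + 3010))/(-55343) = (4624 + 2995)*(-1/55343) = 7619*(-1/55343) = -7619/55343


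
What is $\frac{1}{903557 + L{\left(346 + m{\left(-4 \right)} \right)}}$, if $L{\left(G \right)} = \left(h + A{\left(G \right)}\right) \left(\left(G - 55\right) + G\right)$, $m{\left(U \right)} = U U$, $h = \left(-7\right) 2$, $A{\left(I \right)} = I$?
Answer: $\frac{1}{1136369} \approx 8.8 \cdot 10^{-7}$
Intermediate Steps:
$h = -14$
$m{\left(U \right)} = U^{2}$
$L{\left(G \right)} = \left(-55 + 2 G\right) \left(-14 + G\right)$ ($L{\left(G \right)} = \left(-14 + G\right) \left(\left(G - 55\right) + G\right) = \left(-14 + G\right) \left(\left(-55 + G\right) + G\right) = \left(-14 + G\right) \left(-55 + 2 G\right) = \left(-55 + 2 G\right) \left(-14 + G\right)$)
$\frac{1}{903557 + L{\left(346 + m{\left(-4 \right)} \right)}} = \frac{1}{903557 + \left(770 - 83 \left(346 + \left(-4\right)^{2}\right) + 2 \left(346 + \left(-4\right)^{2}\right)^{2}\right)} = \frac{1}{903557 + \left(770 - 83 \left(346 + 16\right) + 2 \left(346 + 16\right)^{2}\right)} = \frac{1}{903557 + \left(770 - 30046 + 2 \cdot 362^{2}\right)} = \frac{1}{903557 + \left(770 - 30046 + 2 \cdot 131044\right)} = \frac{1}{903557 + \left(770 - 30046 + 262088\right)} = \frac{1}{903557 + 232812} = \frac{1}{1136369}$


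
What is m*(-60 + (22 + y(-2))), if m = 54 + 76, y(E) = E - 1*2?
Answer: -5460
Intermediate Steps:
y(E) = -2 + E (y(E) = E - 2 = -2 + E)
m = 130
m*(-60 + (22 + y(-2))) = 130*(-60 + (22 + (-2 - 2))) = 130*(-60 + (22 - 4)) = 130*(-60 + 18) = 130*(-42) = -5460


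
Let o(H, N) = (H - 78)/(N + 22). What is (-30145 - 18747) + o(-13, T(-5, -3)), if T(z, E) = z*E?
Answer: -1809095/37 ≈ -48894.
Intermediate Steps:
T(z, E) = E*z
o(H, N) = (-78 + H)/(22 + N)
(-30145 - 18747) + o(-13, T(-5, -3)) = (-30145 - 18747) + (-78 - 13)/(22 - 3*(-5)) = -48892 - 91/(22 + 15) = -48892 - 91/37 = -1809095/37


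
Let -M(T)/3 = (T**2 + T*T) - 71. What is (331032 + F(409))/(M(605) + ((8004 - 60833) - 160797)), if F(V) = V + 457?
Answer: -331898/2409563 ≈ -0.13774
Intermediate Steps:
M(T) = 213 - 6*T**2 (M(T) = -3*((T**2 + T*T) - 71) = -3*((T**2 + T**2) - 71) = -3*(2*T**2 - 71) = -3*(-71 + 2*T**2) = 213 - 6*T**2)
F(V) = 457 + V
(331032 + F(409))/(M(605) + ((8004 - 60833) - 160797)) = (331032 + (457 + 409))/((213 - 6*605**2) + ((8004 - 60833) - 160797)) = (331032 + 866)/((213 - 6*366025) + (-52829 - 160797)) = 331898/((213 - 2196150) - 213626) = 331898/(-2195937 - 213626) = 331898/(-2409563) = 331898*(-1/2409563) = -331898/2409563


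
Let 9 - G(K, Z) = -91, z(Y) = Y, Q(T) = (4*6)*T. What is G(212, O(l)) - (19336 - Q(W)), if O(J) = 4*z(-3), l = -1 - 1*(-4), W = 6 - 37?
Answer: -19980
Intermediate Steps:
W = -31
l = 3 (l = -1 + 4 = 3)
Q(T) = 24*T
O(J) = -12 (O(J) = 4*(-3) = -12)
G(K, Z) = 100 (G(K, Z) = 9 - 1*(-91) = 9 + 91 = 100)
G(212, O(l)) - (19336 - Q(W)) = 100 - (19336 - 24*(-31)) = 100 - (19336 - 1*(-744)) = 100 - (19336 + 744) = 100 - 1*20080 = 100 - 20080 = -19980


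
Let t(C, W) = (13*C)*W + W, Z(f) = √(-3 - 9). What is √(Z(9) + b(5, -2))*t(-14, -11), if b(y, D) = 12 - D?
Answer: 1991*√(14 + 2*I*√3) ≈ 7505.6 + 914.78*I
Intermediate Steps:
Z(f) = 2*I*√3 (Z(f) = √(-12) = 2*I*√3)
t(C, W) = W + 13*C*W (t(C, W) = 13*C*W + W = W + 13*C*W)
√(Z(9) + b(5, -2))*t(-14, -11) = √(2*I*√3 + (12 - 1*(-2)))*(-11*(1 + 13*(-14))) = √(2*I*√3 + (12 + 2))*(-11*(1 - 182)) = √(2*I*√3 + 14)*(-11*(-181)) = √(14 + 2*I*√3)*1991 = 1991*√(14 + 2*I*√3)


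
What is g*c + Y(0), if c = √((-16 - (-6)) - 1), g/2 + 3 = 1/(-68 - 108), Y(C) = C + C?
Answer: -529*I*√11/88 ≈ -19.937*I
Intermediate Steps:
Y(C) = 2*C
g = -529/88 (g = -6 + 2/(-68 - 108) = -6 + 2/(-176) = -6 + 2*(-1/176) = -6 - 1/88 = -529/88 ≈ -6.0114)
c = I*√11 (c = √((-16 - 1*(-6)) - 1) = √((-16 + 6) - 1) = √(-10 - 1) = √(-11) = I*√11 ≈ 3.3166*I)
g*c + Y(0) = -529*I*√11/88 + 2*0 = -529*I*√11/88 + 0 = -529*I*√11/88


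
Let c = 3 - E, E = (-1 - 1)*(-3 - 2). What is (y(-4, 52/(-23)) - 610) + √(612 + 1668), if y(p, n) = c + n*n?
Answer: -323689/529 + 2*√570 ≈ -564.14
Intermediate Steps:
E = 10 (E = -2*(-5) = 10)
c = -7 (c = 3 - 1*10 = 3 - 10 = -7)
y(p, n) = -7 + n² (y(p, n) = -7 + n*n = -7 + n²)
(y(-4, 52/(-23)) - 610) + √(612 + 1668) = ((-7 + (52/(-23))²) - 610) + √(612 + 1668) = ((-7 + (52*(-1/23))²) - 610) + √2280 = ((-7 + (-52/23)²) - 610) + 2*√570 = ((-7 + 2704/529) - 610) + 2*√570 = (-999/529 - 610) + 2*√570 = -323689/529 + 2*√570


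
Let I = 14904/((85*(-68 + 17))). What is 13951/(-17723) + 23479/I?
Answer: -601360276633/88047864 ≈ -6829.9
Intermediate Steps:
I = -4968/1445 (I = 14904/((85*(-51))) = 14904/(-4335) = 14904*(-1/4335) = -4968/1445 ≈ -3.4381)
13951/(-17723) + 23479/I = 13951/(-17723) + 23479/(-4968/1445) = 13951*(-1/17723) + 23479*(-1445/4968) = -13951/17723 - 33927155/4968 = -601360276633/88047864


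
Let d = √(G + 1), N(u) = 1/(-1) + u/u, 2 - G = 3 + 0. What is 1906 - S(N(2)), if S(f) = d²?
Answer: 1906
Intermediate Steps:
G = -1 (G = 2 - (3 + 0) = 2 - 1*3 = 2 - 3 = -1)
N(u) = 0 (N(u) = 1*(-1) + 1 = -1 + 1 = 0)
d = 0 (d = √(-1 + 1) = √0 = 0)
S(f) = 0 (S(f) = 0² = 0)
1906 - S(N(2)) = 1906 - 1*0 = 1906 + 0 = 1906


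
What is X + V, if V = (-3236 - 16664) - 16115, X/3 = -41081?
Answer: -159258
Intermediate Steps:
X = -123243 (X = 3*(-41081) = -123243)
V = -36015 (V = -19900 - 16115 = -36015)
X + V = -123243 - 36015 = -159258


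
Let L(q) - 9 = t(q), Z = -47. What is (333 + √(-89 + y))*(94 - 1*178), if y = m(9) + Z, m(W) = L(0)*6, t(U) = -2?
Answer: -27972 - 84*I*√94 ≈ -27972.0 - 814.41*I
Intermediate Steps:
L(q) = 7 (L(q) = 9 - 2 = 7)
m(W) = 42 (m(W) = 7*6 = 42)
y = -5 (y = 42 - 47 = -5)
(333 + √(-89 + y))*(94 - 1*178) = (333 + √(-89 - 5))*(94 - 1*178) = (333 + √(-94))*(94 - 178) = (333 + I*√94)*(-84) = -27972 - 84*I*√94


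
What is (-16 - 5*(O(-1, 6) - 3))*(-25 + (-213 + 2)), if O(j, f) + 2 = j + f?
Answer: 3776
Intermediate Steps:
O(j, f) = -2 + f + j (O(j, f) = -2 + (j + f) = -2 + (f + j) = -2 + f + j)
(-16 - 5*(O(-1, 6) - 3))*(-25 + (-213 + 2)) = (-16 - 5*((-2 + 6 - 1) - 3))*(-25 + (-213 + 2)) = (-16 - 5*(3 - 3))*(-25 - 211) = (-16 - 5*0)*(-236) = (-16 + 0)*(-236) = -16*(-236) = 3776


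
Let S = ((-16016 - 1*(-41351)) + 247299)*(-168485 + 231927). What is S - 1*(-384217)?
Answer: 17296830445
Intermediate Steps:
S = 17296446228 (S = ((-16016 + 41351) + 247299)*63442 = (25335 + 247299)*63442 = 272634*63442 = 17296446228)
S - 1*(-384217) = 17296446228 - 1*(-384217) = 17296446228 + 384217 = 17296830445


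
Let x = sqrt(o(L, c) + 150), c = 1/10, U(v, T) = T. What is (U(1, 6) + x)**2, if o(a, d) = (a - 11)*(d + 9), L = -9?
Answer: 4 + 48*I*sqrt(2) ≈ 4.0 + 67.882*I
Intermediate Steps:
c = 1/10 ≈ 0.10000
o(a, d) = (-11 + a)*(9 + d)
x = 4*I*sqrt(2) (x = sqrt((-99 - 11*1/10 + 9*(-9) - 9*1/10) + 150) = sqrt((-99 - 11/10 - 81 - 9/10) + 150) = sqrt(-182 + 150) = sqrt(-32) = 4*I*sqrt(2) ≈ 5.6569*I)
(U(1, 6) + x)**2 = (6 + 4*I*sqrt(2))**2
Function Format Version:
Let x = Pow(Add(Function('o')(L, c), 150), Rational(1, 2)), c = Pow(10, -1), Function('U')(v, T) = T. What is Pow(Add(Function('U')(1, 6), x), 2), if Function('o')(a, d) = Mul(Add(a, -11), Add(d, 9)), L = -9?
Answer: Add(4, Mul(48, I, Pow(2, Rational(1, 2)))) ≈ Add(4.0000, Mul(67.882, I))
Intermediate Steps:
c = Rational(1, 10) ≈ 0.10000
Function('o')(a, d) = Mul(Add(-11, a), Add(9, d))
x = Mul(4, I, Pow(2, Rational(1, 2))) (x = Pow(Add(Add(-99, Mul(-11, Rational(1, 10)), Mul(9, -9), Mul(-9, Rational(1, 10))), 150), Rational(1, 2)) = Pow(Add(Add(-99, Rational(-11, 10), -81, Rational(-9, 10)), 150), Rational(1, 2)) = Pow(Add(-182, 150), Rational(1, 2)) = Pow(-32, Rational(1, 2)) = Mul(4, I, Pow(2, Rational(1, 2))) ≈ Mul(5.6569, I))
Pow(Add(Function('U')(1, 6), x), 2) = Pow(Add(6, Mul(4, I, Pow(2, Rational(1, 2)))), 2)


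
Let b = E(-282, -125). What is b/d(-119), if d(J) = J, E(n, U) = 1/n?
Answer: 1/33558 ≈ 2.9799e-5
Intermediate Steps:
b = -1/282 (b = 1/(-282) = -1/282 ≈ -0.0035461)
b/d(-119) = -1/282/(-119) = -1/282*(-1/119) = 1/33558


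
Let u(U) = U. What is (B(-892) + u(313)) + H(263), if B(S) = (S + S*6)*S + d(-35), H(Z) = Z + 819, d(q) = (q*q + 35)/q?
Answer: 5571007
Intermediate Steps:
d(q) = (35 + q**2)/q (d(q) = (q**2 + 35)/q = (35 + q**2)/q)
H(Z) = 819 + Z
B(S) = -36 + 7*S**2 (B(S) = (S + S*6)*S + (-35 + 35/(-35)) = (S + 6*S)*S + (-35 + 35*(-1/35)) = (7*S)*S + (-35 - 1) = 7*S**2 - 36 = -36 + 7*S**2)
(B(-892) + u(313)) + H(263) = ((-36 + 7*(-892)**2) + 313) + (819 + 263) = ((-36 + 7*795664) + 313) + 1082 = ((-36 + 5569648) + 313) + 1082 = (5569612 + 313) + 1082 = 5569925 + 1082 = 5571007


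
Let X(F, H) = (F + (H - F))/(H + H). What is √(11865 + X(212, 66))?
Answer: √47462/2 ≈ 108.93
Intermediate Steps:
X(F, H) = ½ (X(F, H) = H/((2*H)) = H*(1/(2*H)) = ½)
√(11865 + X(212, 66)) = √(11865 + ½) = √(23731/2) = √47462/2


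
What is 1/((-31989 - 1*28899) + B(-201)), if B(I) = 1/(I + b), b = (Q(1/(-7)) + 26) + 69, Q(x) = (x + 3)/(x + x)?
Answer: -116/7063009 ≈ -1.6424e-5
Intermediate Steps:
Q(x) = (3 + x)/(2*x) (Q(x) = (3 + x)/((2*x)) = (3 + x)*(1/(2*x)) = (3 + x)/(2*x))
b = 85 (b = ((3 + 1/(-7))/(2*(1/(-7))) + 26) + 69 = ((3 - ⅐)/(2*(-⅐)) + 26) + 69 = ((½)*(-7)*(20/7) + 26) + 69 = (-10 + 26) + 69 = 16 + 69 = 85)
B(I) = 1/(85 + I) (B(I) = 1/(I + 85) = 1/(85 + I))
1/((-31989 - 1*28899) + B(-201)) = 1/((-31989 - 1*28899) + 1/(85 - 201)) = 1/((-31989 - 28899) + 1/(-116)) = 1/(-60888 - 1/116) = 1/(-7063009/116) = -116/7063009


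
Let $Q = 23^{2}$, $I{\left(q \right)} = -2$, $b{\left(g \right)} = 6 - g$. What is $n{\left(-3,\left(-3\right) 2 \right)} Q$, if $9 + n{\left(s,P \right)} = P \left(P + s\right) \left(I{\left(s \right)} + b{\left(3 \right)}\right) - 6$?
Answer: $20631$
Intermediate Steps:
$n{\left(s,P \right)} = -15 + P \left(P + s\right)$ ($n{\left(s,P \right)} = -9 + \left(P \left(P + s\right) \left(-2 + \left(6 - 3\right)\right) - 6\right) = -9 + \left(P \left(P + s\right) \left(-2 + 3\right) - 6\right) = -9 + \left(P \left(P + s\right) 1 - 6\right) = -9 + \left(P \left(P + s\right) - 6\right) = -9 + \left(-6 + P \left(P + s\right)\right) = -15 + P \left(P + s\right)$)
$Q = 529$
$n{\left(-3,\left(-3\right) 2 \right)} Q = \left(-15 + \left(\left(-3\right) 2\right)^{2} + \left(-3\right) 2 \left(-3\right)\right) 529 = \left(-15 + \left(-6\right)^{2} - -18\right) 529 = \left(-15 + 36 + 18\right) 529 = 39 \cdot 529 = 20631$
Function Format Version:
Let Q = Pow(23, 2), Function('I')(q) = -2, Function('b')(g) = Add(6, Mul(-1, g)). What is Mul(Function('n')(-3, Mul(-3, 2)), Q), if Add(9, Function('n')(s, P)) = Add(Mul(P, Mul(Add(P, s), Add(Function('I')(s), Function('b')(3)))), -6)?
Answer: 20631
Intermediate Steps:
Function('n')(s, P) = Add(-15, Mul(P, Add(P, s))) (Function('n')(s, P) = Add(-9, Add(Mul(P, Mul(Add(P, s), Add(-2, Add(6, Mul(-1, 3))))), -6)) = Add(-9, Add(Mul(P, Mul(Add(P, s), Add(-2, Add(6, -3)))), -6)) = Add(-9, Add(Mul(P, Mul(Add(P, s), Add(-2, 3))), -6)) = Add(-9, Add(Mul(P, Mul(Add(P, s), 1)), -6)) = Add(-9, Add(Mul(P, Add(P, s)), -6)) = Add(-9, Add(-6, Mul(P, Add(P, s)))) = Add(-15, Mul(P, Add(P, s))))
Q = 529
Mul(Function('n')(-3, Mul(-3, 2)), Q) = Mul(Add(-15, Pow(Mul(-3, 2), 2), Mul(Mul(-3, 2), -3)), 529) = Mul(Add(-15, Pow(-6, 2), Mul(-6, -3)), 529) = Mul(Add(-15, 36, 18), 529) = Mul(39, 529) = 20631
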